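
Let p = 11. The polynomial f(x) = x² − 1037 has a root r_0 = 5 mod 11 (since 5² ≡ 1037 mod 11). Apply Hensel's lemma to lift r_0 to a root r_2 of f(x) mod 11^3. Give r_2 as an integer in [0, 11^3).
r_2 = 445 (mod 1331)

Hensel's recurrence: r_{i+1} = r_i − f(r_i)·(f′(r_i))^{-1} mod 11^{i+2}, with f′(x) = 2x. Iterate:
  r_0 = 5 (mod 11)
  r_1 = 82 (mod 121)
  r_2 = 445 (mod 1331)
Final: r_2 = 445, and one checks f(r_2) ≡ 0 mod 11^3.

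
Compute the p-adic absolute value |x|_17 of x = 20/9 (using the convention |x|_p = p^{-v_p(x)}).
|20/9|_17 = 1

Step 1 — compute v_17(x) by factoring powers of 17 out of the numerator and denominator: v_17(20/9) = 0. Step 2 — apply |x|_p = p^{-v_p(x)} = 17^{0} = 1.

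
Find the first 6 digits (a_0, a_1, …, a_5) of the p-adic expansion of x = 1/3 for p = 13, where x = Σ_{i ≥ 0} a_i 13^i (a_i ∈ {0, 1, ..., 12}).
(a_0, …, a_5) = (9, 8, 8, 8, 8, 8)

v_13(1/3) = 0 (numerator and denominator both coprime to 13), so x ∈ ℤ_13^×. Compute digits iteratively via a_i = x_i mod 13, x_{i+1} = (x_i − a_i)/13, with x_0 = x:
  x_0 = 1/3;  a_0 = 9;  x_1 = (x_0 − 9)/13 = -2/3
  x_1 = -2/3;  a_1 = 8;  x_2 = (x_1 − 8)/13 = -2/3
  x_2 = -2/3;  a_2 = 8;  x_3 = (x_2 − 8)/13 = -2/3
  x_3 = -2/3;  a_3 = 8;  x_4 = (x_3 − 8)/13 = -2/3
  x_4 = -2/3;  a_4 = 8;  x_5 = (x_4 − 8)/13 = -2/3
  x_5 = -2/3;  a_5 = 8;  x_6 = (x_5 − 8)/13 = -2/3
Digits: (9, 8, 8, 8, 8, 8).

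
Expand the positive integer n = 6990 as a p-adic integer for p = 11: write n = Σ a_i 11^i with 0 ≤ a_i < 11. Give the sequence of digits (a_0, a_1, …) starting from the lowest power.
(a_0, a_1, …) = (5, 8, 2, 5)

Repeated division by 11 gives the digits low-to-high: 6990 = 5 + 8·11^1 + 2·11^2 + 5·11^3. Digit sequence: (5, 8, 2, 5).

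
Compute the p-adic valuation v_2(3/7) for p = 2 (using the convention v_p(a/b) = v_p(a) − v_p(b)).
v_2(3/7) = 0

Factor powers of 2 from the numerator and denominator of the reduced fraction: 3 = 2^0 · 3 and 7 = 2^0 · 7. Apply v_p(a/b) = v_p(a) − v_p(b): v_2(3/7) = 0 − 0 = 0.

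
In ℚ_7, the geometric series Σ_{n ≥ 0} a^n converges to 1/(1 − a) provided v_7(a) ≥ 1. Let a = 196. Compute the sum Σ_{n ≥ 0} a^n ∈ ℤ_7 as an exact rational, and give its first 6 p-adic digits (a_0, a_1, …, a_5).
Σ a^n = 1/(1 − a) = -1/195;  first 6 digits = (1, 0, 4, 0, 2, 2)

v_7(a) = 2 ≥ 1, so the series converges in ℤ_7 to 1/(1 − a) = 1/(1 − 196) = -1/195. Expand this rational in ℤ_7: compute digits iteratively via d_i = x_i mod 7, x_{i+1} = (x_i − d_i)/7. The first 6 digits are (1, 0, 4, 0, 2, 2).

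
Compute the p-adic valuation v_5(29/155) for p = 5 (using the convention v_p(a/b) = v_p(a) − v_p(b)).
v_5(29/155) = -1

Factor powers of 5 from the numerator and denominator of the reduced fraction: 29 = 5^0 · 29 and 155 = 5^1 · 31. Apply v_p(a/b) = v_p(a) − v_p(b): v_5(29/155) = 0 − 1 = -1.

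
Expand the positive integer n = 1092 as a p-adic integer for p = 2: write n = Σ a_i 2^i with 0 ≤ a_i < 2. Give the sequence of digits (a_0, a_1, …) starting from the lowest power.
(a_0, a_1, …) = (0, 0, 1, 0, 0, 0, 1, 0, 0, 0, 1)

Repeated division by 2 gives the digits low-to-high: 1092 = 1·2^2 + 1·2^6 + 1·2^10. Digit sequence: (0, 0, 1, 0, 0, 0, 1, 0, 0, 0, 1).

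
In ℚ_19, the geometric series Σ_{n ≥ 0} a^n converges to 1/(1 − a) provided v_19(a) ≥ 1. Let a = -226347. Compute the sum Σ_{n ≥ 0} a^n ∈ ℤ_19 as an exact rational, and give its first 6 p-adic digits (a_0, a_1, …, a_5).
Σ a^n = 1/(1 − a) = 1/226348;  first 6 digits = (1, 0, 0, 5, 17, 18)

v_19(a) = 3 ≥ 1, so the series converges in ℤ_19 to 1/(1 − a) = 1/(1 − (-226347)) = 1/226348. Expand this rational in ℤ_19: compute digits iteratively via d_i = x_i mod 19, x_{i+1} = (x_i − d_i)/19. The first 6 digits are (1, 0, 0, 5, 17, 18).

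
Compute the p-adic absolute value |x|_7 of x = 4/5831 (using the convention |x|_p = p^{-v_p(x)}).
|4/5831|_7 = 343

Step 1 — compute v_7(x) by factoring powers of 7 out of the numerator and denominator: v_7(4/5831) = -3. Step 2 — apply |x|_p = p^{-v_p(x)} = 7^{3} = 343.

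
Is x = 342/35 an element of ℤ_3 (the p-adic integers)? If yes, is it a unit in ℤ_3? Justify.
x ∈ ℤ_3 but not a unit; v_3(x) = 2 > 0

ℤ_3 = {x ∈ ℚ_3 : v_3(x) ≥ 0} and ℤ_3^× = {x ∈ ℤ_3 : v_3(x) = 0}. Here v_3(342/35) = v_3(num) − v_3(den) = 2; compare against these criteria.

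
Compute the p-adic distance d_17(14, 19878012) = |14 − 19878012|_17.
d_17(14, 19878012) = 1/1419857

Step 1 — x − y = 14 − 19878012 = -19877998. Step 2 — v_17(-19877998) = 5 (factor: -19877998 = −(17^5 · 14); the sign does not affect v_p). Step 3 — |x − y|_17 = 17^{-5} = 1/1419857.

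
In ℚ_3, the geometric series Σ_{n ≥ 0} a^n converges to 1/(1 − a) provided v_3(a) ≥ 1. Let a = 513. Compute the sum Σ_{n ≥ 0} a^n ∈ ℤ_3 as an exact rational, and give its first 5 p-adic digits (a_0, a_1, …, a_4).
Σ a^n = 1/(1 − a) = -1/512;  first 5 digits = (1, 0, 0, 1, 0)

v_3(a) = 3 ≥ 1, so the series converges in ℤ_3 to 1/(1 − a) = 1/(1 − 513) = -1/512. Expand this rational in ℤ_3: compute digits iteratively via d_i = x_i mod 3, x_{i+1} = (x_i − d_i)/3. The first 5 digits are (1, 0, 0, 1, 0).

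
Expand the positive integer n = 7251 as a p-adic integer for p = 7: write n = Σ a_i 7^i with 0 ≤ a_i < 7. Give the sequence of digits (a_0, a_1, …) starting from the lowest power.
(a_0, a_1, …) = (6, 6, 0, 0, 3)

Repeated division by 7 gives the digits low-to-high: 7251 = 6 + 6·7^1 + 3·7^4. Digit sequence: (6, 6, 0, 0, 3).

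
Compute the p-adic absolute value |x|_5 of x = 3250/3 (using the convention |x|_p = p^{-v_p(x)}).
|3250/3|_5 = 1/125

Step 1 — compute v_5(x) by factoring powers of 5 out of the numerator and denominator: v_5(3250/3) = 3. Step 2 — apply |x|_p = p^{-v_p(x)} = 5^{-3} = 1/125.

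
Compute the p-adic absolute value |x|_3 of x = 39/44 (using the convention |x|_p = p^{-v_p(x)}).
|39/44|_3 = 1/3

Step 1 — compute v_3(x) by factoring powers of 3 out of the numerator and denominator: v_3(39/44) = 1. Step 2 — apply |x|_p = p^{-v_p(x)} = 3^{-1} = 1/3.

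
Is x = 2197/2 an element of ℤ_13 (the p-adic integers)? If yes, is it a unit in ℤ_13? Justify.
x ∈ ℤ_13 but not a unit; v_13(x) = 3 > 0

ℤ_13 = {x ∈ ℚ_13 : v_13(x) ≥ 0} and ℤ_13^× = {x ∈ ℤ_13 : v_13(x) = 0}. Here v_13(2197/2) = v_13(num) − v_13(den) = 3; compare against these criteria.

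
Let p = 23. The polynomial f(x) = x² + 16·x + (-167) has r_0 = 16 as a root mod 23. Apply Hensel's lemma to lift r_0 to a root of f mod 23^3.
r_2 = 11746 (mod 12167)

Hensel: r_{i+1} = r_i − f(r_i)·(f′(r_i))^{-1} mod 23^{i+2}, f′(x) = 2x + 16. Iterate:
  r_0 = 16 (mod 23)
  r_1 = 108 (mod 529)
  r_2 = 11746 (mod 12167)
Final: r = 11746 satisfies f(r) ≡ 0 mod 23^3.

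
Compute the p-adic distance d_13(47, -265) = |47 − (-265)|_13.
d_13(47, -265) = 1/13

Step 1 — x − y = 47 − (-265) = 312. Step 2 — v_13(312) = 1 (factor: 312 = (13^1 · 24); the sign does not affect v_p). Step 3 — |x − y|_13 = 13^{-1} = 1/13.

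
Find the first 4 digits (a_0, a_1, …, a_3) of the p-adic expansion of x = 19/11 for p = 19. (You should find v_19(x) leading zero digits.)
(a_0, …, a_3) = (0, 7, 10, 15)

v_19(19/11) = 1, so a_0 = ... = a_0 = 0. Factor out: x = 19^1 · u with u = 1/11 a unit in ℤ_19. Expand u iteratively via a_{v+i} = u_i mod 19, u_{i+1} = (u_i − a_{v+i})/19:
  u_0 = 1/11;  a_1 = 7;  u_1 = (u_0 − 7)/19 = -4/11
  u_1 = -4/11;  a_2 = 10;  u_2 = (u_1 − 10)/19 = -6/11
  u_2 = -6/11;  a_3 = 15;  u_3 = (u_2 − 15)/19 = -9/11
Digits: (0, 7, 10, 15).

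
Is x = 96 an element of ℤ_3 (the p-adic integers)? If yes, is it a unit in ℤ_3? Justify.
x ∈ ℤ_3 but not a unit; v_3(x) = 1 > 0

ℤ_3 = {x ∈ ℚ_3 : v_3(x) ≥ 0} and ℤ_3^× = {x ∈ ℤ_3 : v_3(x) = 0}. Here v_3(96) = v_3(num) − v_3(den) = 1; compare against these criteria.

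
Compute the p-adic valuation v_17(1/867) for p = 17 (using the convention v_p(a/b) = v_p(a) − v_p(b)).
v_17(1/867) = -2

Factor powers of 17 from the numerator and denominator of the reduced fraction: 1 = 17^0 · 1 and 867 = 17^2 · 3. Apply v_p(a/b) = v_p(a) − v_p(b): v_17(1/867) = 0 − 2 = -2.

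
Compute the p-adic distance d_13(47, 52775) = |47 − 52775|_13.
d_13(47, 52775) = 1/2197

Step 1 — x − y = 47 − 52775 = -52728. Step 2 — v_13(-52728) = 3 (factor: -52728 = −(13^3 · 24); the sign does not affect v_p). Step 3 — |x − y|_13 = 13^{-3} = 1/2197.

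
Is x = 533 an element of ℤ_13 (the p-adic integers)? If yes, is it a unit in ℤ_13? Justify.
x ∈ ℤ_13 but not a unit; v_13(x) = 1 > 0

ℤ_13 = {x ∈ ℚ_13 : v_13(x) ≥ 0} and ℤ_13^× = {x ∈ ℤ_13 : v_13(x) = 0}. Here v_13(533) = v_13(num) − v_13(den) = 1; compare against these criteria.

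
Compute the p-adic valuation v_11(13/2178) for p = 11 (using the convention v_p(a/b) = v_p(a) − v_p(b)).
v_11(13/2178) = -2

Factor powers of 11 from the numerator and denominator of the reduced fraction: 13 = 11^0 · 13 and 2178 = 11^2 · 18. Apply v_p(a/b) = v_p(a) − v_p(b): v_11(13/2178) = 0 − 2 = -2.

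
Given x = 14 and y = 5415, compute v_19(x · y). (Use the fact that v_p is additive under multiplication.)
v_19(75810) = 2

v_p(x) = 0 (factor: 14 = 19^0 · 14); v_p(y) = 2 (factor: 5415 = 19^2 · 15). Additivity: v_p(xy) = v_p(x) + v_p(y) = 0 + 2 = 2. (Direct check: xy = 75810 = 19^2 · (210).)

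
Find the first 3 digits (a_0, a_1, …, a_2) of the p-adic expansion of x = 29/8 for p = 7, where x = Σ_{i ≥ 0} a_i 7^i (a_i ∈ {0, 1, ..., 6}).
(a_0, …, a_2) = (1, 3, 4)

v_7(29/8) = 0 (numerator and denominator both coprime to 7), so x ∈ ℤ_7^×. Compute digits iteratively via a_i = x_i mod 7, x_{i+1} = (x_i − a_i)/7, with x_0 = x:
  x_0 = 29/8;  a_0 = 1;  x_1 = (x_0 − 1)/7 = 3/8
  x_1 = 3/8;  a_1 = 3;  x_2 = (x_1 − 3)/7 = -3/8
  x_2 = -3/8;  a_2 = 4;  x_3 = (x_2 − 4)/7 = -5/8
Digits: (1, 3, 4).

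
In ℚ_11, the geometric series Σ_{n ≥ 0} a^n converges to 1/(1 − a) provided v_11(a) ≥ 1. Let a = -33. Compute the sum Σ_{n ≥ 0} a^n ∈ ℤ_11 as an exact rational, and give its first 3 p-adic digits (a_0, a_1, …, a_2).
Σ a^n = 1/(1 − a) = 1/34;  first 3 digits = (1, 8, 8)

v_11(a) = 1 ≥ 1, so the series converges in ℤ_11 to 1/(1 − a) = 1/(1 − (-33)) = 1/34. Expand this rational in ℤ_11: compute digits iteratively via d_i = x_i mod 11, x_{i+1} = (x_i − d_i)/11. The first 3 digits are (1, 8, 8).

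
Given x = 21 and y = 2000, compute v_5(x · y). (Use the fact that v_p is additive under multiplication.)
v_5(42000) = 3

v_p(x) = 0 (factor: 21 = 5^0 · 21); v_p(y) = 3 (factor: 2000 = 5^3 · 16). Additivity: v_p(xy) = v_p(x) + v_p(y) = 0 + 3 = 3. (Direct check: xy = 42000 = 5^3 · (336).)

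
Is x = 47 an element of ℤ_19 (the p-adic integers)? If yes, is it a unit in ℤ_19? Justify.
x ∈ ℤ_19^× (unit); v_19(x) = 0

ℤ_19 = {x ∈ ℚ_19 : v_19(x) ≥ 0} and ℤ_19^× = {x ∈ ℤ_19 : v_19(x) = 0}. Here v_19(47) = v_19(num) − v_19(den) = 0; compare against these criteria.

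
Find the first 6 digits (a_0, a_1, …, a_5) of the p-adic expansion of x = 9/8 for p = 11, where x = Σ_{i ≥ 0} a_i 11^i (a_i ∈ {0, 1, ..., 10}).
(a_0, …, a_5) = (8, 9, 6, 9, 6, 9)

v_11(9/8) = 0 (numerator and denominator both coprime to 11), so x ∈ ℤ_11^×. Compute digits iteratively via a_i = x_i mod 11, x_{i+1} = (x_i − a_i)/11, with x_0 = x:
  x_0 = 9/8;  a_0 = 8;  x_1 = (x_0 − 8)/11 = -5/8
  x_1 = -5/8;  a_1 = 9;  x_2 = (x_1 − 9)/11 = -7/8
  x_2 = -7/8;  a_2 = 6;  x_3 = (x_2 − 6)/11 = -5/8
  x_3 = -5/8;  a_3 = 9;  x_4 = (x_3 − 9)/11 = -7/8
  x_4 = -7/8;  a_4 = 6;  x_5 = (x_4 − 6)/11 = -5/8
  x_5 = -5/8;  a_5 = 9;  x_6 = (x_5 − 9)/11 = -7/8
Digits: (8, 9, 6, 9, 6, 9).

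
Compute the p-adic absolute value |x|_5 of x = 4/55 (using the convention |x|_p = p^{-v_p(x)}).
|4/55|_5 = 5

Step 1 — compute v_5(x) by factoring powers of 5 out of the numerator and denominator: v_5(4/55) = -1. Step 2 — apply |x|_p = p^{-v_p(x)} = 5^{1} = 5.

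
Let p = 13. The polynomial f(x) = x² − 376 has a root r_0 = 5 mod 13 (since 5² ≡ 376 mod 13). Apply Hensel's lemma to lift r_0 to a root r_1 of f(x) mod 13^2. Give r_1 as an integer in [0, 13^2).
r_1 = 57 (mod 169)

Hensel's recurrence: r_{i+1} = r_i − f(r_i)·(f′(r_i))^{-1} mod 13^{i+2}, with f′(x) = 2x. Iterate:
  r_0 = 5 (mod 13)
  r_1 = 57 (mod 169)
Final: r_1 = 57, and one checks f(r_1) ≡ 0 mod 13^2.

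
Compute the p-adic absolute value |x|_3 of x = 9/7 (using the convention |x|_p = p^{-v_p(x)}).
|9/7|_3 = 1/9

Step 1 — compute v_3(x) by factoring powers of 3 out of the numerator and denominator: v_3(9/7) = 2. Step 2 — apply |x|_p = p^{-v_p(x)} = 3^{-2} = 1/9.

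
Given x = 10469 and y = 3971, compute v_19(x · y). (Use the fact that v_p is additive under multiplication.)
v_19(41572399) = 4

v_p(x) = 2 (factor: 10469 = 19^2 · 29); v_p(y) = 2 (factor: 3971 = 19^2 · 11). Additivity: v_p(xy) = v_p(x) + v_p(y) = 2 + 2 = 4. (Direct check: xy = 41572399 = 19^4 · (319).)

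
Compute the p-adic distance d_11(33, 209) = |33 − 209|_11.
d_11(33, 209) = 1/11

Step 1 — x − y = 33 − 209 = -176. Step 2 — v_11(-176) = 1 (factor: -176 = −(11^1 · 16); the sign does not affect v_p). Step 3 — |x − y|_11 = 11^{-1} = 1/11.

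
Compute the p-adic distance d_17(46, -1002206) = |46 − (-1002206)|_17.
d_17(46, -1002206) = 1/83521

Step 1 — x − y = 46 − (-1002206) = 1002252. Step 2 — v_17(1002252) = 4 (factor: 1002252 = (17^4 · 12); the sign does not affect v_p). Step 3 — |x − y|_17 = 17^{-4} = 1/83521.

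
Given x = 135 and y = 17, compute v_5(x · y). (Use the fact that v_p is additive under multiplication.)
v_5(2295) = 1

v_p(x) = 1 (factor: 135 = 5^1 · 27); v_p(y) = 0 (factor: 17 = 5^0 · 17). Additivity: v_p(xy) = v_p(x) + v_p(y) = 1 + 0 = 1. (Direct check: xy = 2295 = 5^1 · (459).)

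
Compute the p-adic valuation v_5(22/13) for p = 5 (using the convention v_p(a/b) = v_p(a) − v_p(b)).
v_5(22/13) = 0

Factor powers of 5 from the numerator and denominator of the reduced fraction: 22 = 5^0 · 22 and 13 = 5^0 · 13. Apply v_p(a/b) = v_p(a) − v_p(b): v_5(22/13) = 0 − 0 = 0.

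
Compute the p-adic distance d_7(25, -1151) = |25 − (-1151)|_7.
d_7(25, -1151) = 1/49

Step 1 — x − y = 25 − (-1151) = 1176. Step 2 — v_7(1176) = 2 (factor: 1176 = (7^2 · 24); the sign does not affect v_p). Step 3 — |x − y|_7 = 7^{-2} = 1/49.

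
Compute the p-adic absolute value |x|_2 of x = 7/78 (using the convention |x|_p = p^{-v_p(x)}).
|7/78|_2 = 2

Step 1 — compute v_2(x) by factoring powers of 2 out of the numerator and denominator: v_2(7/78) = -1. Step 2 — apply |x|_p = p^{-v_p(x)} = 2^{1} = 2.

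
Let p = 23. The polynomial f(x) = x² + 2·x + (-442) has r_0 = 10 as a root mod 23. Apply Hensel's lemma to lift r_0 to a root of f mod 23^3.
r_2 = 10797 (mod 12167)

Hensel: r_{i+1} = r_i − f(r_i)·(f′(r_i))^{-1} mod 23^{i+2}, f′(x) = 2x + 2. Iterate:
  r_0 = 10 (mod 23)
  r_1 = 217 (mod 529)
  r_2 = 10797 (mod 12167)
Final: r = 10797 satisfies f(r) ≡ 0 mod 23^3.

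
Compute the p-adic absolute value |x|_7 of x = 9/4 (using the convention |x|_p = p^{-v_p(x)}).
|9/4|_7 = 1

Step 1 — compute v_7(x) by factoring powers of 7 out of the numerator and denominator: v_7(9/4) = 0. Step 2 — apply |x|_p = p^{-v_p(x)} = 7^{0} = 1.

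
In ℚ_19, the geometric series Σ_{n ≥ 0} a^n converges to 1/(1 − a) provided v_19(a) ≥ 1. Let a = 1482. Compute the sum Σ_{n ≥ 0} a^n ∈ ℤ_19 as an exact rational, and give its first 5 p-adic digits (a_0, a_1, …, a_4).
Σ a^n = 1/(1 − a) = -1/1481;  first 5 digits = (1, 2, 8, 5, 5)

v_19(a) = 1 ≥ 1, so the series converges in ℤ_19 to 1/(1 − a) = 1/(1 − 1482) = -1/1481. Expand this rational in ℤ_19: compute digits iteratively via d_i = x_i mod 19, x_{i+1} = (x_i − d_i)/19. The first 5 digits are (1, 2, 8, 5, 5).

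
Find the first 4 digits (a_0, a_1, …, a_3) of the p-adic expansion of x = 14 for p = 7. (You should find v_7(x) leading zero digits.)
(a_0, …, a_3) = (0, 2, 0, 0)

v_7(14) = 1, so a_0 = ... = a_0 = 0. Factor out: x = 7^1 · u with u = 2 a unit in ℤ_7. Expand u iteratively via a_{v+i} = u_i mod 7, u_{i+1} = (u_i − a_{v+i})/7:
  u_0 = 2;  a_1 = 2;  u_1 = (u_0 − 2)/7 = 0
  u_1 = 0;  a_2 = 0;  u_2 = (u_1 − 0)/7 = 0
  u_2 = 0;  a_3 = 0;  u_3 = (u_2 − 0)/7 = 0
Digits: (0, 2, 0, 0).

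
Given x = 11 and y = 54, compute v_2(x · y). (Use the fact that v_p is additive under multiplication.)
v_2(594) = 1

v_p(x) = 0 (factor: 11 = 2^0 · 11); v_p(y) = 1 (factor: 54 = 2^1 · 27). Additivity: v_p(xy) = v_p(x) + v_p(y) = 0 + 1 = 1. (Direct check: xy = 594 = 2^1 · (297).)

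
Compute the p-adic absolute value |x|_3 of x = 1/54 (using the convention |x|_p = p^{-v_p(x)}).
|1/54|_3 = 27

Step 1 — compute v_3(x) by factoring powers of 3 out of the numerator and denominator: v_3(1/54) = -3. Step 2 — apply |x|_p = p^{-v_p(x)} = 3^{3} = 27.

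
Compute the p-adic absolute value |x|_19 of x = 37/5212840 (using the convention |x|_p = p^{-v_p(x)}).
|37/5212840|_19 = 130321

Step 1 — compute v_19(x) by factoring powers of 19 out of the numerator and denominator: v_19(37/5212840) = -4. Step 2 — apply |x|_p = p^{-v_p(x)} = 19^{4} = 130321.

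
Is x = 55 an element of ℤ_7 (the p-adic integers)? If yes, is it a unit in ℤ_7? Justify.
x ∈ ℤ_7^× (unit); v_7(x) = 0

ℤ_7 = {x ∈ ℚ_7 : v_7(x) ≥ 0} and ℤ_7^× = {x ∈ ℤ_7 : v_7(x) = 0}. Here v_7(55) = v_7(num) − v_7(den) = 0; compare against these criteria.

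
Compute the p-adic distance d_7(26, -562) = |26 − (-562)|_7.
d_7(26, -562) = 1/49

Step 1 — x − y = 26 − (-562) = 588. Step 2 — v_7(588) = 2 (factor: 588 = (7^2 · 12); the sign does not affect v_p). Step 3 — |x − y|_7 = 7^{-2} = 1/49.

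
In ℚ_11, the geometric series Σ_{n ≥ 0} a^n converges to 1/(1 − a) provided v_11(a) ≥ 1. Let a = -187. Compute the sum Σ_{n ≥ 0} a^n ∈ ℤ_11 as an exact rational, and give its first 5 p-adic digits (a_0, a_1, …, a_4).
Σ a^n = 1/(1 − a) = 1/188;  first 5 digits = (1, 5, 1, 8, 4)

v_11(a) = 1 ≥ 1, so the series converges in ℤ_11 to 1/(1 − a) = 1/(1 − (-187)) = 1/188. Expand this rational in ℤ_11: compute digits iteratively via d_i = x_i mod 11, x_{i+1} = (x_i − d_i)/11. The first 5 digits are (1, 5, 1, 8, 4).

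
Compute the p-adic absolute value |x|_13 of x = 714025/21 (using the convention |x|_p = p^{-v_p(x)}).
|714025/21|_13 = 1/28561

Step 1 — compute v_13(x) by factoring powers of 13 out of the numerator and denominator: v_13(714025/21) = 4. Step 2 — apply |x|_p = p^{-v_p(x)} = 13^{-4} = 1/28561.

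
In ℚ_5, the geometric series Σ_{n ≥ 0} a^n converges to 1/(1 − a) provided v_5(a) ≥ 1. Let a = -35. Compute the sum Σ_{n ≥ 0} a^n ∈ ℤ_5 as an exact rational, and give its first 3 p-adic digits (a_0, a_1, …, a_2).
Σ a^n = 1/(1 − a) = 1/36;  first 3 digits = (1, 3, 2)

v_5(a) = 1 ≥ 1, so the series converges in ℤ_5 to 1/(1 − a) = 1/(1 − (-35)) = 1/36. Expand this rational in ℤ_5: compute digits iteratively via d_i = x_i mod 5, x_{i+1} = (x_i − d_i)/5. The first 3 digits are (1, 3, 2).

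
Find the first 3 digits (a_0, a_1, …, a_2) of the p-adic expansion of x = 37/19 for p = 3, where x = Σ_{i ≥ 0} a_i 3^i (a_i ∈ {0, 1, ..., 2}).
(a_0, …, a_2) = (1, 0, 2)

v_3(37/19) = 0 (numerator and denominator both coprime to 3), so x ∈ ℤ_3^×. Compute digits iteratively via a_i = x_i mod 3, x_{i+1} = (x_i − a_i)/3, with x_0 = x:
  x_0 = 37/19;  a_0 = 1;  x_1 = (x_0 − 1)/3 = 6/19
  x_1 = 6/19;  a_1 = 0;  x_2 = (x_1 − 0)/3 = 2/19
  x_2 = 2/19;  a_2 = 2;  x_3 = (x_2 − 2)/3 = -12/19
Digits: (1, 0, 2).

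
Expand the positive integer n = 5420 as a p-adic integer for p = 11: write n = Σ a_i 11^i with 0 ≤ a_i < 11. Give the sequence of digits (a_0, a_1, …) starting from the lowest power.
(a_0, a_1, …) = (8, 8, 0, 4)

Repeated division by 11 gives the digits low-to-high: 5420 = 8 + 8·11^1 + 4·11^3. Digit sequence: (8, 8, 0, 4).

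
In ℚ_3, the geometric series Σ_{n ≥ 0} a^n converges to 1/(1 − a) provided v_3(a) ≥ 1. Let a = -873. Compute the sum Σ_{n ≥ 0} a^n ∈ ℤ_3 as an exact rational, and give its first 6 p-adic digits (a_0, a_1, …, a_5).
Σ a^n = 1/(1 − a) = 1/874;  first 6 digits = (1, 0, 2, 0, 2, 0)

v_3(a) = 2 ≥ 1, so the series converges in ℤ_3 to 1/(1 − a) = 1/(1 − (-873)) = 1/874. Expand this rational in ℤ_3: compute digits iteratively via d_i = x_i mod 3, x_{i+1} = (x_i − d_i)/3. The first 6 digits are (1, 0, 2, 0, 2, 0).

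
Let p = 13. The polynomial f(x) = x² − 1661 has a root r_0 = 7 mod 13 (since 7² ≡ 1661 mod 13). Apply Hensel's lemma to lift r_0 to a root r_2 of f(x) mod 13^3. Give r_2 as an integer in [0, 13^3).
r_2 = 943 (mod 2197)

Hensel's recurrence: r_{i+1} = r_i − f(r_i)·(f′(r_i))^{-1} mod 13^{i+2}, with f′(x) = 2x. Iterate:
  r_0 = 7 (mod 13)
  r_1 = 98 (mod 169)
  r_2 = 943 (mod 2197)
Final: r_2 = 943, and one checks f(r_2) ≡ 0 mod 13^3.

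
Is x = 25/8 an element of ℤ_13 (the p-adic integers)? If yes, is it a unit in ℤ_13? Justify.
x ∈ ℤ_13^× (unit); v_13(x) = 0

ℤ_13 = {x ∈ ℚ_13 : v_13(x) ≥ 0} and ℤ_13^× = {x ∈ ℤ_13 : v_13(x) = 0}. Here v_13(25/8) = v_13(num) − v_13(den) = 0; compare against these criteria.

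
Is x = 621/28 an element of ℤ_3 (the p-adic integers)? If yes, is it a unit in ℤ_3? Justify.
x ∈ ℤ_3 but not a unit; v_3(x) = 3 > 0

ℤ_3 = {x ∈ ℚ_3 : v_3(x) ≥ 0} and ℤ_3^× = {x ∈ ℤ_3 : v_3(x) = 0}. Here v_3(621/28) = v_3(num) − v_3(den) = 3; compare against these criteria.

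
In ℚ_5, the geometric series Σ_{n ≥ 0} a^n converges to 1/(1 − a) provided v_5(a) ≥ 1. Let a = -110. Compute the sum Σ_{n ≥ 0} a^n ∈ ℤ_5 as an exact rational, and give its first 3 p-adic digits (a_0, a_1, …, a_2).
Σ a^n = 1/(1 − a) = 1/111;  first 3 digits = (1, 3, 4)

v_5(a) = 1 ≥ 1, so the series converges in ℤ_5 to 1/(1 − a) = 1/(1 − (-110)) = 1/111. Expand this rational in ℤ_5: compute digits iteratively via d_i = x_i mod 5, x_{i+1} = (x_i − d_i)/5. The first 3 digits are (1, 3, 4).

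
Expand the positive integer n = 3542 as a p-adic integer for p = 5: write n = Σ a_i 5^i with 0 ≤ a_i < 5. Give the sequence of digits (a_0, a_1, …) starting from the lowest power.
(a_0, a_1, …) = (2, 3, 1, 3, 0, 1)

Repeated division by 5 gives the digits low-to-high: 3542 = 2 + 3·5^1 + 1·5^2 + 3·5^3 + 1·5^5. Digit sequence: (2, 3, 1, 3, 0, 1).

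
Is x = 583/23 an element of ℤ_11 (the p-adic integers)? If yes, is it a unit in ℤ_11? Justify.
x ∈ ℤ_11 but not a unit; v_11(x) = 1 > 0

ℤ_11 = {x ∈ ℚ_11 : v_11(x) ≥ 0} and ℤ_11^× = {x ∈ ℤ_11 : v_11(x) = 0}. Here v_11(583/23) = v_11(num) − v_11(den) = 1; compare against these criteria.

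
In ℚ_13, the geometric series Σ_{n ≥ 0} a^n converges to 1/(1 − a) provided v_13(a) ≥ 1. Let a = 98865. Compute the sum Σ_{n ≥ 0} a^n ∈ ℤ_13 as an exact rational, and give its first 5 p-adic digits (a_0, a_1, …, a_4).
Σ a^n = 1/(1 − a) = -1/98864;  first 5 digits = (1, 0, 0, 6, 3)

v_13(a) = 3 ≥ 1, so the series converges in ℤ_13 to 1/(1 − a) = 1/(1 − 98865) = -1/98864. Expand this rational in ℤ_13: compute digits iteratively via d_i = x_i mod 13, x_{i+1} = (x_i − d_i)/13. The first 5 digits are (1, 0, 0, 6, 3).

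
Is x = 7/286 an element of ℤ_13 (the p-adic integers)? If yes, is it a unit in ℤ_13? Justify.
x ∉ ℤ_13 (v_13(x) = -1 < 0)

ℤ_13 = {x ∈ ℚ_13 : v_13(x) ≥ 0} and ℤ_13^× = {x ∈ ℤ_13 : v_13(x) = 0}. Here v_13(7/286) = v_13(num) − v_13(den) = -1; compare against these criteria.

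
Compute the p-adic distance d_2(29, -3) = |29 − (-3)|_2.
d_2(29, -3) = 1/32

Step 1 — x − y = 29 − (-3) = 32. Step 2 — v_2(32) = 5 (factor: 32 = (2^5 · 1); the sign does not affect v_p). Step 3 — |x − y|_2 = 2^{-5} = 1/32.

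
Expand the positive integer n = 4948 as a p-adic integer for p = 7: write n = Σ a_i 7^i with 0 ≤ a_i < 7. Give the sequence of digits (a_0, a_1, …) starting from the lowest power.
(a_0, a_1, …) = (6, 6, 2, 0, 2)

Repeated division by 7 gives the digits low-to-high: 4948 = 6 + 6·7^1 + 2·7^2 + 2·7^4. Digit sequence: (6, 6, 2, 0, 2).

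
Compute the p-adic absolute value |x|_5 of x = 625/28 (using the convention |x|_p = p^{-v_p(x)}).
|625/28|_5 = 1/625

Step 1 — compute v_5(x) by factoring powers of 5 out of the numerator and denominator: v_5(625/28) = 4. Step 2 — apply |x|_p = p^{-v_p(x)} = 5^{-4} = 1/625.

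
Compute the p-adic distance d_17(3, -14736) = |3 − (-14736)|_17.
d_17(3, -14736) = 1/4913

Step 1 — x − y = 3 − (-14736) = 14739. Step 2 — v_17(14739) = 3 (factor: 14739 = (17^3 · 3); the sign does not affect v_p). Step 3 — |x − y|_17 = 17^{-3} = 1/4913.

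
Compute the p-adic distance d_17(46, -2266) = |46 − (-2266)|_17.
d_17(46, -2266) = 1/289

Step 1 — x − y = 46 − (-2266) = 2312. Step 2 — v_17(2312) = 2 (factor: 2312 = (17^2 · 8); the sign does not affect v_p). Step 3 — |x − y|_17 = 17^{-2} = 1/289.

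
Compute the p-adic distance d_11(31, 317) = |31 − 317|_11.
d_11(31, 317) = 1/11

Step 1 — x − y = 31 − 317 = -286. Step 2 — v_11(-286) = 1 (factor: -286 = −(11^1 · 26); the sign does not affect v_p). Step 3 — |x − y|_11 = 11^{-1} = 1/11.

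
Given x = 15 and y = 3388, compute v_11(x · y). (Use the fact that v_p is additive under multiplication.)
v_11(50820) = 2

v_p(x) = 0 (factor: 15 = 11^0 · 15); v_p(y) = 2 (factor: 3388 = 11^2 · 28). Additivity: v_p(xy) = v_p(x) + v_p(y) = 0 + 2 = 2. (Direct check: xy = 50820 = 11^2 · (420).)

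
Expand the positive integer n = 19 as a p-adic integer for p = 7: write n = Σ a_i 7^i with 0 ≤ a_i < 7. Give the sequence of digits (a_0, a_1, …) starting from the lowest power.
(a_0, a_1, …) = (5, 2)

Repeated division by 7 gives the digits low-to-high: 19 = 5 + 2·7^1. Digit sequence: (5, 2).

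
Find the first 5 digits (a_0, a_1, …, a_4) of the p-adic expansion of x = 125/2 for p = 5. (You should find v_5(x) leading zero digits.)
(a_0, …, a_4) = (0, 0, 0, 3, 2)

v_5(125/2) = 3, so a_0 = ... = a_2 = 0. Factor out: x = 5^3 · u with u = 1/2 a unit in ℤ_5. Expand u iteratively via a_{v+i} = u_i mod 5, u_{i+1} = (u_i − a_{v+i})/5:
  u_0 = 1/2;  a_3 = 3;  u_1 = (u_0 − 3)/5 = -1/2
  u_1 = -1/2;  a_4 = 2;  u_2 = (u_1 − 2)/5 = -1/2
Digits: (0, 0, 0, 3, 2).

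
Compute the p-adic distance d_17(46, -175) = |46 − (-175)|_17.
d_17(46, -175) = 1/17

Step 1 — x − y = 46 − (-175) = 221. Step 2 — v_17(221) = 1 (factor: 221 = (17^1 · 13); the sign does not affect v_p). Step 3 — |x − y|_17 = 17^{-1} = 1/17.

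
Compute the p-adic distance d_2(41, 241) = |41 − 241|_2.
d_2(41, 241) = 1/8

Step 1 — x − y = 41 − 241 = -200. Step 2 — v_2(-200) = 3 (factor: -200 = −(2^3 · 25); the sign does not affect v_p). Step 3 — |x − y|_2 = 2^{-3} = 1/8.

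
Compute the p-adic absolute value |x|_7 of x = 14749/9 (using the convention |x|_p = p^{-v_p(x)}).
|14749/9|_7 = 1/343

Step 1 — compute v_7(x) by factoring powers of 7 out of the numerator and denominator: v_7(14749/9) = 3. Step 2 — apply |x|_p = p^{-v_p(x)} = 7^{-3} = 1/343.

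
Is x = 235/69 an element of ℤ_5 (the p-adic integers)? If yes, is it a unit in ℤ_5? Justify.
x ∈ ℤ_5 but not a unit; v_5(x) = 1 > 0

ℤ_5 = {x ∈ ℚ_5 : v_5(x) ≥ 0} and ℤ_5^× = {x ∈ ℤ_5 : v_5(x) = 0}. Here v_5(235/69) = v_5(num) − v_5(den) = 1; compare against these criteria.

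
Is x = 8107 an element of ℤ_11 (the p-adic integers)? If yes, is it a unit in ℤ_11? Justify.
x ∈ ℤ_11 but not a unit; v_11(x) = 2 > 0

ℤ_11 = {x ∈ ℚ_11 : v_11(x) ≥ 0} and ℤ_11^× = {x ∈ ℤ_11 : v_11(x) = 0}. Here v_11(8107) = v_11(num) − v_11(den) = 2; compare against these criteria.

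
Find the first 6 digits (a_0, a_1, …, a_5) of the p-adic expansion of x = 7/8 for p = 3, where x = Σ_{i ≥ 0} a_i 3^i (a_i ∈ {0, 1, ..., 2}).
(a_0, …, a_5) = (2, 0, 1, 0, 1, 0)

v_3(7/8) = 0 (numerator and denominator both coprime to 3), so x ∈ ℤ_3^×. Compute digits iteratively via a_i = x_i mod 3, x_{i+1} = (x_i − a_i)/3, with x_0 = x:
  x_0 = 7/8;  a_0 = 2;  x_1 = (x_0 − 2)/3 = -3/8
  x_1 = -3/8;  a_1 = 0;  x_2 = (x_1 − 0)/3 = -1/8
  x_2 = -1/8;  a_2 = 1;  x_3 = (x_2 − 1)/3 = -3/8
  x_3 = -3/8;  a_3 = 0;  x_4 = (x_3 − 0)/3 = -1/8
  x_4 = -1/8;  a_4 = 1;  x_5 = (x_4 − 1)/3 = -3/8
  x_5 = -3/8;  a_5 = 0;  x_6 = (x_5 − 0)/3 = -1/8
Digits: (2, 0, 1, 0, 1, 0).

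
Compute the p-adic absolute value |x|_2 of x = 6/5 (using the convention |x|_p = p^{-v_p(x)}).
|6/5|_2 = 1/2

Step 1 — compute v_2(x) by factoring powers of 2 out of the numerator and denominator: v_2(6/5) = 1. Step 2 — apply |x|_p = p^{-v_p(x)} = 2^{-1} = 1/2.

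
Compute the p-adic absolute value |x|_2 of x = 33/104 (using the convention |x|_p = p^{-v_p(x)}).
|33/104|_2 = 8

Step 1 — compute v_2(x) by factoring powers of 2 out of the numerator and denominator: v_2(33/104) = -3. Step 2 — apply |x|_p = p^{-v_p(x)} = 2^{3} = 8.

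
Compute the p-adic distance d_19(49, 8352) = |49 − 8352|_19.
d_19(49, 8352) = 1/361

Step 1 — x − y = 49 − 8352 = -8303. Step 2 — v_19(-8303) = 2 (factor: -8303 = −(19^2 · 23); the sign does not affect v_p). Step 3 — |x − y|_19 = 19^{-2} = 1/361.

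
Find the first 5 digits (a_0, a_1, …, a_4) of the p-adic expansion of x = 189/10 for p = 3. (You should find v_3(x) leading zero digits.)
(a_0, …, a_4) = (0, 0, 0, 1, 2)

v_3(189/10) = 3, so a_0 = ... = a_2 = 0. Factor out: x = 3^3 · u with u = 7/10 a unit in ℤ_3. Expand u iteratively via a_{v+i} = u_i mod 3, u_{i+1} = (u_i − a_{v+i})/3:
  u_0 = 7/10;  a_3 = 1;  u_1 = (u_0 − 1)/3 = -1/10
  u_1 = -1/10;  a_4 = 2;  u_2 = (u_1 − 2)/3 = -7/10
Digits: (0, 0, 0, 1, 2).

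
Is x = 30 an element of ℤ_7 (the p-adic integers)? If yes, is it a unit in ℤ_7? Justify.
x ∈ ℤ_7^× (unit); v_7(x) = 0

ℤ_7 = {x ∈ ℚ_7 : v_7(x) ≥ 0} and ℤ_7^× = {x ∈ ℤ_7 : v_7(x) = 0}. Here v_7(30) = v_7(num) − v_7(den) = 0; compare against these criteria.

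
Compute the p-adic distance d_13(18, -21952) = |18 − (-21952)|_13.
d_13(18, -21952) = 1/2197

Step 1 — x − y = 18 − (-21952) = 21970. Step 2 — v_13(21970) = 3 (factor: 21970 = (13^3 · 10); the sign does not affect v_p). Step 3 — |x − y|_13 = 13^{-3} = 1/2197.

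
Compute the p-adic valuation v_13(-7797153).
v_13(-7797153) = 5

v_13(n) is the largest exponent k such that 13^k divides n. Factor out: -7797153 = -13^5 · 21. (Sign doesn't affect v_p.) So v_13(-7797153) = 5.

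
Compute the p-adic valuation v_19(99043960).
v_19(99043960) = 5

v_19(n) is the largest exponent k such that 19^k divides n. Factor out: 99043960 = 19^5 · 40. (Sign doesn't affect v_p.) So v_19(99043960) = 5.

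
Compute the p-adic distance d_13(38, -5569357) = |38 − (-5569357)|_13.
d_13(38, -5569357) = 1/371293

Step 1 — x − y = 38 − (-5569357) = 5569395. Step 2 — v_13(5569395) = 5 (factor: 5569395 = (13^5 · 15); the sign does not affect v_p). Step 3 — |x − y|_13 = 13^{-5} = 1/371293.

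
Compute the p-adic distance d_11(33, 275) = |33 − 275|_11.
d_11(33, 275) = 1/121

Step 1 — x − y = 33 − 275 = -242. Step 2 — v_11(-242) = 2 (factor: -242 = −(11^2 · 2); the sign does not affect v_p). Step 3 — |x − y|_11 = 11^{-2} = 1/121.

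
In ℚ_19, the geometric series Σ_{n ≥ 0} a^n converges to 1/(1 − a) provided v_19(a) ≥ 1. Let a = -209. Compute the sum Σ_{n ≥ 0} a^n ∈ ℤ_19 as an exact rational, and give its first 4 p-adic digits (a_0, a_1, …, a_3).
Σ a^n = 1/(1 − a) = 1/210;  first 4 digits = (1, 8, 6, 5)

v_19(a) = 1 ≥ 1, so the series converges in ℤ_19 to 1/(1 − a) = 1/(1 − (-209)) = 1/210. Expand this rational in ℤ_19: compute digits iteratively via d_i = x_i mod 19, x_{i+1} = (x_i − d_i)/19. The first 4 digits are (1, 8, 6, 5).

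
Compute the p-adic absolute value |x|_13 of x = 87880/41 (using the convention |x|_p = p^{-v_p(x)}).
|87880/41|_13 = 1/2197

Step 1 — compute v_13(x) by factoring powers of 13 out of the numerator and denominator: v_13(87880/41) = 3. Step 2 — apply |x|_p = p^{-v_p(x)} = 13^{-3} = 1/2197.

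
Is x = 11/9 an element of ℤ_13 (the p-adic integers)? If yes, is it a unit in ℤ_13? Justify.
x ∈ ℤ_13^× (unit); v_13(x) = 0

ℤ_13 = {x ∈ ℚ_13 : v_13(x) ≥ 0} and ℤ_13^× = {x ∈ ℤ_13 : v_13(x) = 0}. Here v_13(11/9) = v_13(num) − v_13(den) = 0; compare against these criteria.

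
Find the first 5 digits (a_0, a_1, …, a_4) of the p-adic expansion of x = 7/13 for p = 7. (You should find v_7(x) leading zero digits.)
(a_0, …, a_4) = (0, 6, 4, 2, 5)

v_7(7/13) = 1, so a_0 = ... = a_0 = 0. Factor out: x = 7^1 · u with u = 1/13 a unit in ℤ_7. Expand u iteratively via a_{v+i} = u_i mod 7, u_{i+1} = (u_i − a_{v+i})/7:
  u_0 = 1/13;  a_1 = 6;  u_1 = (u_0 − 6)/7 = -11/13
  u_1 = -11/13;  a_2 = 4;  u_2 = (u_1 − 4)/7 = -9/13
  u_2 = -9/13;  a_3 = 2;  u_3 = (u_2 − 2)/7 = -5/13
  u_3 = -5/13;  a_4 = 5;  u_4 = (u_3 − 5)/7 = -10/13
Digits: (0, 6, 4, 2, 5).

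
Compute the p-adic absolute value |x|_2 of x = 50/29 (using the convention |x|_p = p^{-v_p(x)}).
|50/29|_2 = 1/2

Step 1 — compute v_2(x) by factoring powers of 2 out of the numerator and denominator: v_2(50/29) = 1. Step 2 — apply |x|_p = p^{-v_p(x)} = 2^{-1} = 1/2.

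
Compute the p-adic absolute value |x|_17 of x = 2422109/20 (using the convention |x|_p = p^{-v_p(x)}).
|2422109/20|_17 = 1/83521

Step 1 — compute v_17(x) by factoring powers of 17 out of the numerator and denominator: v_17(2422109/20) = 4. Step 2 — apply |x|_p = p^{-v_p(x)} = 17^{-4} = 1/83521.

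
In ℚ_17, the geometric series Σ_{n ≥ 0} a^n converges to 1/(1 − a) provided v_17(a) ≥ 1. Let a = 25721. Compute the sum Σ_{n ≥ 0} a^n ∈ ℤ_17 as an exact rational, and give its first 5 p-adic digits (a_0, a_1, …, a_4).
Σ a^n = 1/(1 − a) = -1/25720;  first 5 digits = (1, 0, 4, 5, 16)

v_17(a) = 2 ≥ 1, so the series converges in ℤ_17 to 1/(1 − a) = 1/(1 − 25721) = -1/25720. Expand this rational in ℤ_17: compute digits iteratively via d_i = x_i mod 17, x_{i+1} = (x_i − d_i)/17. The first 5 digits are (1, 0, 4, 5, 16).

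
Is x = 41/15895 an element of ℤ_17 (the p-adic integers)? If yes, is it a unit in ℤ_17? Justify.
x ∉ ℤ_17 (v_17(x) = -2 < 0)

ℤ_17 = {x ∈ ℚ_17 : v_17(x) ≥ 0} and ℤ_17^× = {x ∈ ℤ_17 : v_17(x) = 0}. Here v_17(41/15895) = v_17(num) − v_17(den) = -2; compare against these criteria.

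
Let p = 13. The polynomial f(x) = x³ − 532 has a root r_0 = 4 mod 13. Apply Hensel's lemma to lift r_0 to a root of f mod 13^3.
r_2 = 2084 (mod 2197)

Hensel: r_{i+1} = r_i − f(r_i)/f′(r_i) mod 13^{i+2}, where f′(x) = 3x². Iterate:
  r_0 = 4 (mod 13)
  r_1 = 56 (mod 169)
  r_2 = 2084 (mod 2197)
Final: r = 2084 with f(r) ≡ 0 mod 13^3.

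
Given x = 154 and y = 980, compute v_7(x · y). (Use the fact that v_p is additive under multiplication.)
v_7(150920) = 3

v_p(x) = 1 (factor: 154 = 7^1 · 22); v_p(y) = 2 (factor: 980 = 7^2 · 20). Additivity: v_p(xy) = v_p(x) + v_p(y) = 1 + 2 = 3. (Direct check: xy = 150920 = 7^3 · (440).)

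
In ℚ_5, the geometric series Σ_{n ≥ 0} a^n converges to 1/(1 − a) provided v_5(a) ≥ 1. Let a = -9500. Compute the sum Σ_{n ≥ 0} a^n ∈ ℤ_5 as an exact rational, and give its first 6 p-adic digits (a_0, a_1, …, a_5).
Σ a^n = 1/(1 − a) = 1/9501;  first 6 digits = (1, 0, 0, 4, 4, 1)

v_5(a) = 3 ≥ 1, so the series converges in ℤ_5 to 1/(1 − a) = 1/(1 − (-9500)) = 1/9501. Expand this rational in ℤ_5: compute digits iteratively via d_i = x_i mod 5, x_{i+1} = (x_i − d_i)/5. The first 6 digits are (1, 0, 0, 4, 4, 1).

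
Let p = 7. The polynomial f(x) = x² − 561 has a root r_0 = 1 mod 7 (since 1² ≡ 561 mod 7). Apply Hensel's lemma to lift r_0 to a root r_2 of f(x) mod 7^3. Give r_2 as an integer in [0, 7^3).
r_2 = 183 (mod 343)

Hensel's recurrence: r_{i+1} = r_i − f(r_i)·(f′(r_i))^{-1} mod 7^{i+2}, with f′(x) = 2x. Iterate:
  r_0 = 1 (mod 7)
  r_1 = 36 (mod 49)
  r_2 = 183 (mod 343)
Final: r_2 = 183, and one checks f(r_2) ≡ 0 mod 7^3.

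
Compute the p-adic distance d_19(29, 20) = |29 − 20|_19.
d_19(29, 20) = 1

Step 1 — x − y = 29 − 20 = 9. Step 2 — v_19(9) = 0 (factor: 9 = (19^0 · 9); the sign does not affect v_p). Step 3 — |x − y|_19 = 19^{0} = 1.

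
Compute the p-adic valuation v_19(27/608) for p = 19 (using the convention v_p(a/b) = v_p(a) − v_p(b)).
v_19(27/608) = -1

Factor powers of 19 from the numerator and denominator of the reduced fraction: 27 = 19^0 · 27 and 608 = 19^1 · 32. Apply v_p(a/b) = v_p(a) − v_p(b): v_19(27/608) = 0 − 1 = -1.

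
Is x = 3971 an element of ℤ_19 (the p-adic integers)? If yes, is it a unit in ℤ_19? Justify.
x ∈ ℤ_19 but not a unit; v_19(x) = 2 > 0

ℤ_19 = {x ∈ ℚ_19 : v_19(x) ≥ 0} and ℤ_19^× = {x ∈ ℤ_19 : v_19(x) = 0}. Here v_19(3971) = v_19(num) − v_19(den) = 2; compare against these criteria.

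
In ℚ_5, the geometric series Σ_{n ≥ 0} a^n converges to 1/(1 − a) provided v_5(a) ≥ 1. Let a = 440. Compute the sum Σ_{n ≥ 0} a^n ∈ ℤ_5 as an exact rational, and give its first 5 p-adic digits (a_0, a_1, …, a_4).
Σ a^n = 1/(1 − a) = -1/439;  first 5 digits = (1, 3, 1, 4, 0)

v_5(a) = 1 ≥ 1, so the series converges in ℤ_5 to 1/(1 − a) = 1/(1 − 440) = -1/439. Expand this rational in ℤ_5: compute digits iteratively via d_i = x_i mod 5, x_{i+1} = (x_i − d_i)/5. The first 5 digits are (1, 3, 1, 4, 0).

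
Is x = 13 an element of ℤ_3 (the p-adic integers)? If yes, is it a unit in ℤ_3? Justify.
x ∈ ℤ_3^× (unit); v_3(x) = 0

ℤ_3 = {x ∈ ℚ_3 : v_3(x) ≥ 0} and ℤ_3^× = {x ∈ ℤ_3 : v_3(x) = 0}. Here v_3(13) = v_3(num) − v_3(den) = 0; compare against these criteria.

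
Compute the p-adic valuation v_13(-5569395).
v_13(-5569395) = 5

v_13(n) is the largest exponent k such that 13^k divides n. Factor out: -5569395 = -13^5 · 15. (Sign doesn't affect v_p.) So v_13(-5569395) = 5.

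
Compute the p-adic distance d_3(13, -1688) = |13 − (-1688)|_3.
d_3(13, -1688) = 1/243

Step 1 — x − y = 13 − (-1688) = 1701. Step 2 — v_3(1701) = 5 (factor: 1701 = (3^5 · 7); the sign does not affect v_p). Step 3 — |x − y|_3 = 3^{-5} = 1/243.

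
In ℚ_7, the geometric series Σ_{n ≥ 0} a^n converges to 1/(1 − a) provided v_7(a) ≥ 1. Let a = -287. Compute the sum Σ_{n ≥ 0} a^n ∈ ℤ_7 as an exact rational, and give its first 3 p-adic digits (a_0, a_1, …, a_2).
Σ a^n = 1/(1 − a) = 1/288;  first 3 digits = (1, 1, 2)

v_7(a) = 1 ≥ 1, so the series converges in ℤ_7 to 1/(1 − a) = 1/(1 − (-287)) = 1/288. Expand this rational in ℤ_7: compute digits iteratively via d_i = x_i mod 7, x_{i+1} = (x_i − d_i)/7. The first 3 digits are (1, 1, 2).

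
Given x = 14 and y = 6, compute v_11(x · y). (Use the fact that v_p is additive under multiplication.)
v_11(84) = 0

v_p(x) = 0 (factor: 14 = 11^0 · 14); v_p(y) = 0 (factor: 6 = 11^0 · 6). Additivity: v_p(xy) = v_p(x) + v_p(y) = 0 + 0 = 0. (Direct check: xy = 84 = 11^0 · (84).)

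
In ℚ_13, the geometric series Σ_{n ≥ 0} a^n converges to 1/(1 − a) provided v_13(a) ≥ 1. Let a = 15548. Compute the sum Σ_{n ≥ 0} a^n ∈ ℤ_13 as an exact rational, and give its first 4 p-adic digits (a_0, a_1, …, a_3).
Σ a^n = 1/(1 − a) = -1/15547;  first 4 digits = (1, 0, 1, 7)

v_13(a) = 2 ≥ 1, so the series converges in ℤ_13 to 1/(1 − a) = 1/(1 − 15548) = -1/15547. Expand this rational in ℤ_13: compute digits iteratively via d_i = x_i mod 13, x_{i+1} = (x_i − d_i)/13. The first 4 digits are (1, 0, 1, 7).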